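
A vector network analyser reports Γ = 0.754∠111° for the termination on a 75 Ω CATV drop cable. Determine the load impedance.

Z_L = Z_0·(1 + Γ)/(1 − Γ) = 75·(0.73 + j0.704)/(1.27 − j0.704)

Z_L ≈ 15.3 + j50.1 Ω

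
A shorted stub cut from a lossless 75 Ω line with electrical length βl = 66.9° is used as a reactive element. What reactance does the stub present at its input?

tan(βl) = 2.34
For a shorted stub, Z_in = jZ_0·tan(βl)

X_in ≈ 176 Ω (inductive)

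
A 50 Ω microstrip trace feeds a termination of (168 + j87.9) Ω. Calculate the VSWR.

VSWR ≈ 4.35

Γ = (Z_L − Z_0)/(Z_L + Z_0) = (118 + j87.9)/(218 + j87.9)
|Γ| = 147/235 = 0.626
VSWR = (1 + |Γ|)/(1 − |Γ|) = 1.63/0.374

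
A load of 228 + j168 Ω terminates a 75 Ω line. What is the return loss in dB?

Γ = (153 + j168)/(303 + j168), |Γ| = 0.656
RL = −20·log₁₀|Γ| = −20·log₁₀(0.656)

RL ≈ 3.66 dB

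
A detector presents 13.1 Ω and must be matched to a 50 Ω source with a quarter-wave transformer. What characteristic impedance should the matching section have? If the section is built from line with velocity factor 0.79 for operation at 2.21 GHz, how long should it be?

Z_qwt ≈ 25.6 Ω; length ≈ 2.68 cm

Z_qwt = √(Z_0·R_L) = √(50 × 13.1) = √655
λ = 0.79·c/f = 0.107 m, so l = λ/4 = 0.0268 m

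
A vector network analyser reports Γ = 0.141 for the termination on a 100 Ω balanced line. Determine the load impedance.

Z_L ≈ 133 Ω

Z_L = Z_0·(1 + Γ)/(1 − Γ) = 100·(1.14)/(0.859)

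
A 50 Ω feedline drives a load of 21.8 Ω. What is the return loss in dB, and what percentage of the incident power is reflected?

RL ≈ 8.12 dB; 15.4% of incident power reflected

Γ = (21.8 − 50)/(21.8 + 50) = -0.393
RL = −20·log₁₀(0.393) = 8.12 dB
P_refl/P_inc = |Γ|² = 0.154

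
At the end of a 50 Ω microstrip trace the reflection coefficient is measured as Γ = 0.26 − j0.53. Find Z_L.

Z_L ≈ 39.3 − j64 Ω

Z_L = Z_0·(1 + Γ)/(1 − Γ) = 50·(1.26 − j0.53)/(0.74 + j0.53)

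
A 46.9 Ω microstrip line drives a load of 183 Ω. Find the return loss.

Γ = (183 − 46.9)/(183 + 46.9) = 0.592
RL = −20·log₁₀|Γ| = −20·log₁₀(0.592)

RL ≈ 4.55 dB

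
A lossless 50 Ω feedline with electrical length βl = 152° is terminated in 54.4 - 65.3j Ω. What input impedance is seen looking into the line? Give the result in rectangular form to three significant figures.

tan(βl) = tan(152°) = -0.532
Z_in = Z_0·(Z_L + jZ_0·tanβl)/(Z_0 + jZ_L·tanβl)
     = 50·(54.4 − j91.9)/(15.3 − j28.9)

Z_in ≈ 163 + j7.92 Ω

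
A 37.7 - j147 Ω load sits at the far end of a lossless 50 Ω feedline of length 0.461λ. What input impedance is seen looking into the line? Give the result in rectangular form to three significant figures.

βl = 2π × 0.461 = 166°
tan(βl) = tan(166°) = -0.25
Z_in = Z_0·(Z_L + jZ_0·tanβl)/(Z_0 + jZ_L·tanβl)
     = 50·(37.7 − j160)/(13.2 − j9.43)

Z_in ≈ 379 − j332 Ω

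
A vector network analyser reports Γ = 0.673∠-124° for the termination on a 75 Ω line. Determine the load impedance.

Z_L = Z_0·(1 + Γ)/(1 − Γ) = 75·(0.624 − j0.558)/(1.38 + j0.558)

Z_L ≈ 18.6 − j37.9 Ω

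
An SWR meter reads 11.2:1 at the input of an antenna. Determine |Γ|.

|Γ| ≈ 0.836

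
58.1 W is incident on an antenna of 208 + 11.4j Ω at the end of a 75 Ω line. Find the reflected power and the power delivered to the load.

P_reflected ≈ 12.9 W; P_delivered ≈ 45.2 W

|Γ| = |(133 + j11.4)/(283 + j11.4)| = 0.471
|Γ|² = 0.222
P_refl = |Γ|²·P_inc = 12.9 W, P_del = (1 − |Γ|²)·P_inc = 45.2 W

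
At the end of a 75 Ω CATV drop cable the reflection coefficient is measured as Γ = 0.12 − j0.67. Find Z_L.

Z_L ≈ 32.9 − j82.2 Ω

Z_L = Z_0·(1 + Γ)/(1 − Γ) = 75·(1.12 − j0.67)/(0.88 + j0.67)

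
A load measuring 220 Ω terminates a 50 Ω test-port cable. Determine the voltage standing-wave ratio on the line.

Γ = (220 − 50)/(220 + 50) = 0.63
VSWR = (1 + 0.63)/(1 − 0.63)

VSWR ≈ 4.4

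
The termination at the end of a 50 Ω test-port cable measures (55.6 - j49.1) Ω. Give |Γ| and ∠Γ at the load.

Γ ≈ 0.424 ∠ -58.6°

Γ = (Z_L − Z_0)/(Z_L + Z_0) = (5.6 − j49.1)/(105.6 − j49.1)
|Γ| = 49.4/116 = 0.424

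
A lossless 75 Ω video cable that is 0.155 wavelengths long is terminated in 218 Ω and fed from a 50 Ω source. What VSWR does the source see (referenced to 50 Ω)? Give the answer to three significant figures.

VSWR ≈ 2.77

βl = 2π × 0.155 = 55.8°
tan(βl) = 1.47
Z_in = Z_0·(Z_L + jZ_0·tanβl)/(Z_0 + jZ_L·tanβl) = 35.8 − j42.6 Ω
Γ_s = (Z_in − Z_s)/(Z_in + Z_s) = (-14.2 − j42.6)/(85.8 − j42.6), |Γ_s| = 0.469
VSWR = (1 + |Γ_s|)/(1 − |Γ_s|)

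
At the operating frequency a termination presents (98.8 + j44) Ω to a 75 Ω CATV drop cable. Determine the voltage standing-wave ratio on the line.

VSWR ≈ 1.77

Γ = (Z_L − Z_0)/(Z_L + Z_0) = (23.8 + j44)/(173.8 + j44)
|Γ| = 50/179 = 0.279
VSWR = (1 + |Γ|)/(1 − |Γ|) = 1.28/0.721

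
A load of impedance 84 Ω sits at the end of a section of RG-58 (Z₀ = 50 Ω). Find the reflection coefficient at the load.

Γ = 0.254

Γ = (Z_L − Z_0)/(Z_L + Z_0) = (84 − 50)/(84 + 50) = 34/134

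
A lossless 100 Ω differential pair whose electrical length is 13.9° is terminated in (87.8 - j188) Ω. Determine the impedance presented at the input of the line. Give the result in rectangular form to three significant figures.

Z_in ≈ 42.5 − j118 Ω

tan(βl) = tan(13.9°) = 0.247
Z_in = Z_0·(Z_L + jZ_0·tanβl)/(Z_0 + jZ_L·tanβl)
     = 100·(87.8 − j163)/(147 + j21.7)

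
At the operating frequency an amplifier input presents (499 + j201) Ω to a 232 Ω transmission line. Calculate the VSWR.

VSWR ≈ 2.58

Γ = (Z_L − Z_0)/(Z_L + Z_0) = (267 + j201)/(731 + j201)
|Γ| = 334/758 = 0.441
VSWR = (1 + |Γ|)/(1 − |Γ|) = 1.44/0.559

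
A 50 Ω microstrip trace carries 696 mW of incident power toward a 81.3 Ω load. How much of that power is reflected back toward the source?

P_reflected ≈ 39.6 mW

Γ = (81.3 − 50)/(81.3 + 50) = 0.238
|Γ|² = 0.0568
P_refl = |Γ|²·P_inc = 39.6 mW, P_del = (1 − |Γ|²)·P_inc = 656 mW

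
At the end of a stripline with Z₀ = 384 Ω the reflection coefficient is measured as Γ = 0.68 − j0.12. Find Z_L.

Z_L ≈ 1720 − j789 Ω

Z_L = Z_0·(1 + Γ)/(1 − Γ) = 384·(1.68 − j0.12)/(0.32 + j0.12)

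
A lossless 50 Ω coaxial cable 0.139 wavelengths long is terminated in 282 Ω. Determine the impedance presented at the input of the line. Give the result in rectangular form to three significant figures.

βl = 2π × 0.139 = 50°
tan(βl) = tan(50°) = 1.19
Z_in = Z_0·(Z_L + jZ_0·tanβl)/(Z_0 + jZ_L·tanβl)
     = 50·(282 + j59.7)/(50 + j337)

Z_in ≈ 14.8 − j39.7 Ω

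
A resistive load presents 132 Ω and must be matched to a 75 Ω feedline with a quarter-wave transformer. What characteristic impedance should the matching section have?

Z_qwt ≈ 99.5 Ω

Z_qwt = √(Z_0·R_L) = √(75 × 132) = √9900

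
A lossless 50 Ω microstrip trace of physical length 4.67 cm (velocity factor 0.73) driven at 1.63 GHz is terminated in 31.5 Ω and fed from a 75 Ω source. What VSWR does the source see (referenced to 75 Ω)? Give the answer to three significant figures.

VSWR ≈ 1.67

λ = v/f = 0.73·c / 1.63 GHz = 0.134 m
βl = 2π·l/λ = 2π × 0.348 = 125°
tan(βl) = -1.42
Z_in = Z_0·(Z_L + jZ_0·tanβl)/(Z_0 + jZ_L·tanβl) = 52.8 − j23.8 Ω
Γ_s = (Z_in − Z_s)/(Z_in + Z_s) = (-22.2 − j23.8)/(128 − j23.8), |Γ_s| = 0.25
VSWR = (1 + |Γ_s|)/(1 − |Γ_s|)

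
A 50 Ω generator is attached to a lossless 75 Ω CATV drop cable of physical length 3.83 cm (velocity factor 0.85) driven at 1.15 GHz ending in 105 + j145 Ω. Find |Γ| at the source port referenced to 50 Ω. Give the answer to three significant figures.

|Γ| ≈ 0.675

λ = v/f = 0.85·c / 1.15 GHz = 0.222 m
βl = 2π·l/λ = 2π × 0.173 = 62.2°
tan(βl) = 1.9
Z_in = Z_0·(Z_L + jZ_0·tanβl)/(Z_0 + jZ_L·tanβl) = 34.1 − j73.8 Ω
Γ_s = (Z_in − Z_s)/(Z_in + Z_s) = (-15.9 − j73.8)/(84.1 − j73.8), |Γ_s| = 0.675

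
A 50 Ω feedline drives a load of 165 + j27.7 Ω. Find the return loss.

RL ≈ 5.26 dB

Γ = (115 + j27.7)/(215 + j27.7), |Γ| = 0.546
RL = −20·log₁₀|Γ| = −20·log₁₀(0.546)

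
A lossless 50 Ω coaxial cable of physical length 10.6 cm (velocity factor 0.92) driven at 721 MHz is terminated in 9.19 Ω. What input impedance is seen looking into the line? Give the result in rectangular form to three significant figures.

λ = v/f = 0.92·c / 721 MHz = 0.383 m
βl = 2π·l/λ = 2π × 0.277 = 99.7°
tan(βl) = tan(99.7°) = -5.86
Z_in = Z_0·(Z_L + jZ_0·tanβl)/(Z_0 + jZ_L·tanβl)
     = 50·(9.19 − j293)/(50 − j53.8)

Z_in ≈ 150 − j131 Ω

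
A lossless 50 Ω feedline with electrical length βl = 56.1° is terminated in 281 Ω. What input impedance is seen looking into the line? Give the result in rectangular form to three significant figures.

Z_in ≈ 12.7 − j32.1 Ω

tan(βl) = tan(56.1°) = 1.49
Z_in = Z_0·(Z_L + jZ_0·tanβl)/(Z_0 + jZ_L·tanβl)
     = 50·(281 + j74.4)/(50 + j418)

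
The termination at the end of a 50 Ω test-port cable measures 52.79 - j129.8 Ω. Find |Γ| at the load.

|Γ| ≈ 0.784

Γ = (Z_L − Z_0)/(Z_L + Z_0) = (2.79 − j129.8)/(102.8 − j129.8)
|Γ| = 130/166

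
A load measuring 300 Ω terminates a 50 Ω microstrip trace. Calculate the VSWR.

For a purely resistive load, VSWR = R_L/Z_0 or Z_0/R_L (whichever > 1) = 300/50

VSWR ≈ 6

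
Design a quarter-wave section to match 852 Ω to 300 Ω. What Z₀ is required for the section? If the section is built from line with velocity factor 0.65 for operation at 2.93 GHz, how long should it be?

Z_qwt = √(Z_0·R_L) = √(300 × 852) = √255600
λ = 0.65·c/f = 0.0666 m, so l = λ/4 = 0.0166 m

Z_qwt ≈ 506 Ω; length ≈ 1.66 cm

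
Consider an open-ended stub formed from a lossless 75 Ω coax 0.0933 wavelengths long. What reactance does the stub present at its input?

X_in ≈ -113 Ω (capacitive)

βl = 2π × 0.0933 = 33.6°
tan(βl) = 0.664
For an open-ended stub, Z_in = −jZ_0·cot(βl) = −jZ_0/tan(βl)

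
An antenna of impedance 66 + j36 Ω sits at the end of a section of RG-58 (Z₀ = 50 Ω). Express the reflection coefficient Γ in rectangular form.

Γ ≈ 0.214 + j0.244

Γ = (Z_L − Z_0)/(Z_L + Z_0) = (16 + j36)/(116 + j36)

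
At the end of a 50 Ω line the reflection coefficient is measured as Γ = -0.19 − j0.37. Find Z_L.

Z_L = Z_0·(1 + Γ)/(1 − Γ) = 50·(0.81 − j0.37)/(1.19 + j0.37)

Z_L ≈ 26.6 − j23.8 Ω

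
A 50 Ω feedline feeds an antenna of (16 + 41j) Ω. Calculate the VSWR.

VSWR ≈ 5.36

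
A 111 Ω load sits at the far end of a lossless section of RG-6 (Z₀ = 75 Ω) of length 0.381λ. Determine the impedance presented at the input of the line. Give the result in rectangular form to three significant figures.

βl = 2π × 0.381 = 137°
tan(βl) = tan(137°) = -0.927
Z_in = Z_0·(Z_L + jZ_0·tanβl)/(Z_0 + jZ_L·tanβl)
     = 75·(111 − j69.5)/(75 − j103)

Z_in ≈ 71.6 + j28.7 Ω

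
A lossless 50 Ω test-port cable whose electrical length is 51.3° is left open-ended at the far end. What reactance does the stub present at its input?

tan(βl) = 1.25
For an open-ended stub, Z_in = −jZ_0·cot(βl) = −jZ_0/tan(βl)

X_in ≈ -40.1 Ω (capacitive)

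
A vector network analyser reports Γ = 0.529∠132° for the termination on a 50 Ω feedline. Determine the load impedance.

Z_L = Z_0·(1 + Γ)/(1 − Γ) = 50·(0.646 + j0.393)/(1.35 − j0.393)

Z_L ≈ 18.1 + j19.8 Ω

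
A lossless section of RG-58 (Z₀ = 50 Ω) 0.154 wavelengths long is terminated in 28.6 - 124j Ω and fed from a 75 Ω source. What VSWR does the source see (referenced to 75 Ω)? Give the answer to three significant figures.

VSWR ≈ 18.9

βl = 2π × 0.154 = 55.4°
tan(βl) = 1.45
Z_in = Z_0·(Z_L + jZ_0·tanβl)/(Z_0 + jZ_L·tanβl) = 4.07 − j11.9 Ω
Γ_s = (Z_in − Z_s)/(Z_in + Z_s) = (-70.9 − j11.9)/(79.1 − j11.9), |Γ_s| = 0.9
VSWR = (1 + |Γ_s|)/(1 − |Γ_s|)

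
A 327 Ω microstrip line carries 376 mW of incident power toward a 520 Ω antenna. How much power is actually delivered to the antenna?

P_delivered ≈ 356 mW

Γ = (520 − 327)/(520 + 327) = 0.228
|Γ|² = 0.0519
P_refl = |Γ|²·P_inc = 19.5 mW, P_del = (1 − |Γ|²)·P_inc = 356 mW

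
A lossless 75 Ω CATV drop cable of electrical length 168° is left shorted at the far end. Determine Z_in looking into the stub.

tan(βl) = -0.213
For a shorted stub, Z_in = jZ_0·tan(βl)

Z_in ≈ −j15.9 Ω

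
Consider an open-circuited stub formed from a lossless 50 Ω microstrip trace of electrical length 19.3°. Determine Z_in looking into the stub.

Z_in ≈ −j143 Ω

tan(βl) = 0.35
For an open-circuited stub, Z_in = −jZ_0·cot(βl) = −jZ_0/tan(βl)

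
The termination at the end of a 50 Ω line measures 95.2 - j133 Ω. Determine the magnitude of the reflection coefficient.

|Γ| ≈ 0.713

Γ = (Z_L − Z_0)/(Z_L + Z_0) = (45.2 − j133)/(145.2 − j133)
|Γ| = 140/197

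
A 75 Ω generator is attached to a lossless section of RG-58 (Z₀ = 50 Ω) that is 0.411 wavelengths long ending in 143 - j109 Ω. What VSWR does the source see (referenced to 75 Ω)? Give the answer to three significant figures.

VSWR ≈ 3.67

βl = 2π × 0.411 = 148°
tan(βl) = -0.626
Z_in = Z_0·(Z_L + jZ_0·tanβl)/(Z_0 + jZ_L·tanβl) = 59.6 + j92 Ω
Γ_s = (Z_in − Z_s)/(Z_in + Z_s) = (-15.4 + j92)/(135 + j92), |Γ_s| = 0.572
VSWR = (1 + |Γ_s|)/(1 − |Γ_s|)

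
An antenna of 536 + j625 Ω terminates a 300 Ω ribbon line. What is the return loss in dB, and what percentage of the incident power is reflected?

RL ≈ 3.88 dB; 41% of incident power reflected

Γ = (236 + j625)/(836 + j625), |Γ| = 0.64
RL = −20·log₁₀(0.64) = 3.88 dB
P_refl/P_inc = |Γ|² = 0.41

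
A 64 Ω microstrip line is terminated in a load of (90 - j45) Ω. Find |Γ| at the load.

|Γ| ≈ 0.324

Γ = (Z_L − Z_0)/(Z_L + Z_0) = (26 − j45)/(154 − j45)
|Γ| = 52/160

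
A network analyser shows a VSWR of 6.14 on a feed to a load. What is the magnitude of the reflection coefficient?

|Γ| ≈ 0.72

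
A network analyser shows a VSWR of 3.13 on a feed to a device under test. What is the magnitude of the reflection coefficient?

|Γ| = (S − 1)/(S + 1) = (3.13 − 1)/(3.13 + 1) = 2.13/4.13

|Γ| ≈ 0.516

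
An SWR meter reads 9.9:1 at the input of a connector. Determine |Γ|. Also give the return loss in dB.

|Γ| ≈ 0.817; return loss ≈ 1.76 dB

|Γ| = (S − 1)/(S + 1) = (9.9 − 1)/(9.9 + 1) = 8.9/10.9
RL = −20·log₁₀|Γ| = −20·log₁₀(0.817)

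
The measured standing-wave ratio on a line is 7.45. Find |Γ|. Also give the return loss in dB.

|Γ| ≈ 0.763; return loss ≈ 2.35 dB

|Γ| = (S − 1)/(S + 1) = (7.45 − 1)/(7.45 + 1) = 6.45/8.45
RL = −20·log₁₀|Γ| = −20·log₁₀(0.763)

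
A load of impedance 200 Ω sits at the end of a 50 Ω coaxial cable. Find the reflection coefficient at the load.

Γ = 0.6

Γ = (Z_L − Z_0)/(Z_L + Z_0) = (200 − 50)/(200 + 50) = 150/250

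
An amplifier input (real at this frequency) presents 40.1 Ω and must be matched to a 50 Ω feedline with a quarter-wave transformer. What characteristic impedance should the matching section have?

Z_qwt ≈ 44.8 Ω

Z_qwt = √(Z_0·R_L) = √(50 × 40.1) = √2005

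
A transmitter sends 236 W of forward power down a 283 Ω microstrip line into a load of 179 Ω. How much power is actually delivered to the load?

Γ = (179 − 283)/(179 + 283) = -0.225
|Γ|² = 0.0507
P_refl = |Γ|²·P_inc = 12 W, P_del = (1 − |Γ|²)·P_inc = 224 W

P_delivered ≈ 224 W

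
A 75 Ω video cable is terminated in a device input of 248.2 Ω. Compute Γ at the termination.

Γ = (Z_L − Z_0)/(Z_L + Z_0) = (248.2 − 75)/(248.2 + 75) = 173.2/323.2

Γ = 0.536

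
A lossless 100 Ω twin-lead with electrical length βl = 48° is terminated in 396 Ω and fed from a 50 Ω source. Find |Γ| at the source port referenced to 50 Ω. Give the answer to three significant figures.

tan(βl) = 1.11
Z_in = Z_0·(Z_L + jZ_0·tanβl)/(Z_0 + jZ_L·tanβl) = 43.5 − j80.2 Ω
Γ_s = (Z_in − Z_s)/(Z_in + Z_s) = (-6.52 − j80.2)/(93.5 − j80.2), |Γ_s| = 0.653

|Γ| ≈ 0.653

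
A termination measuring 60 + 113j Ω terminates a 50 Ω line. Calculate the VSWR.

Γ = (Z_L − Z_0)/(Z_L + Z_0) = (10 + j113)/(110 + j113)
|Γ| = 113/158 = 0.719
VSWR = (1 + |Γ|)/(1 − |Γ|) = 1.72/0.281

VSWR ≈ 6.13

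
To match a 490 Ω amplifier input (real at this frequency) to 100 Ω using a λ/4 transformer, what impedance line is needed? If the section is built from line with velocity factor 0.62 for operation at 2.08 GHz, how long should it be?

Z_qwt = √(Z_0·R_L) = √(100 × 490) = √49000
λ = 0.62·c/f = 0.0894 m, so l = λ/4 = 0.0224 m

Z_qwt ≈ 221 Ω; length ≈ 2.24 cm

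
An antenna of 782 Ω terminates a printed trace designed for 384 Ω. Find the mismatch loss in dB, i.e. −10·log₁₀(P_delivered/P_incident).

mismatch loss ≈ 0.538 dB

Γ = (782 − 384)/(782 + 384) = 0.341
|Γ|² = 0.117, so P_del/P_inc = 1 − |Γ|² = 0.883
ML = −10·log₁₀(1 − |Γ|²)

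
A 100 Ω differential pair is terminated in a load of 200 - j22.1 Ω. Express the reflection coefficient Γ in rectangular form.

Γ = (Z_L − Z_0)/(Z_L + Z_0) = (100 − j22.1)/(300 − j22.1)

Γ ≈ 0.337 − j0.0488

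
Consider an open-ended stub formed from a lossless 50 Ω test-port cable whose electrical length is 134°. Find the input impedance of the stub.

Z_in ≈ +j48.3 Ω

tan(βl) = -1.04
For an open-ended stub, Z_in = −jZ_0·cot(βl) = −jZ_0/tan(βl)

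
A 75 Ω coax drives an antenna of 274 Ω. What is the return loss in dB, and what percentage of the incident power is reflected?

RL ≈ 4.88 dB; 32.5% of incident power reflected

Γ = (274 − 75)/(274 + 75) = 0.57
RL = −20·log₁₀(0.57) = 4.88 dB
P_refl/P_inc = |Γ|² = 0.325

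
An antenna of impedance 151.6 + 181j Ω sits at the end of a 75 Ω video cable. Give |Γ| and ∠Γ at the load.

Γ ≈ 0.678 ∠ 28.4°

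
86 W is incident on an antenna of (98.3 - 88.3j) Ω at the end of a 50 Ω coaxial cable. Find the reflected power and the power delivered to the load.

P_reflected ≈ 29.2 W; P_delivered ≈ 56.8 W

|Γ| = |(48.3 − j88.3)/(148.3 − j88.3)| = 0.583
|Γ|² = 0.34
P_refl = |Γ|²·P_inc = 29.2 W, P_del = (1 − |Γ|²)·P_inc = 56.8 W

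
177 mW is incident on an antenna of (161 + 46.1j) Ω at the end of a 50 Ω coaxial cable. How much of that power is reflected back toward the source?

|Γ| = |(111 + j46.1)/(211 + j46.1)| = 0.557
|Γ|² = 0.31
P_refl = |Γ|²·P_inc = 54.8 mW, P_del = (1 − |Γ|²)·P_inc = 122 mW

P_reflected ≈ 54.8 mW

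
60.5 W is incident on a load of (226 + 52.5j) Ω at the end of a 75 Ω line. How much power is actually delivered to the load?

|Γ| = |(151 + j52.5)/(301 + j52.5)| = 0.523
|Γ|² = 0.274
P_refl = |Γ|²·P_inc = 16.6 W, P_del = (1 − |Γ|²)·P_inc = 43.9 W

P_delivered ≈ 43.9 W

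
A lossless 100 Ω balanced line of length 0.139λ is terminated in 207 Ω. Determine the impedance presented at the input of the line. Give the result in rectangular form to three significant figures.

Z_in ≈ 70.7 − j55.2 Ω

βl = 2π × 0.139 = 50°
tan(βl) = tan(50°) = 1.19
Z_in = Z_0·(Z_L + jZ_0·tanβl)/(Z_0 + jZ_L·tanβl)
     = 100·(207 + j119)/(100 + j247)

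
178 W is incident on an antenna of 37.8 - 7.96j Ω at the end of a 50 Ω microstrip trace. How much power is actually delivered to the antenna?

P_delivered ≈ 173 W

|Γ| = |(-12.2 − j7.96)/(87.8 − j7.96)| = 0.165
|Γ|² = 0.0273
P_refl = |Γ|²·P_inc = 4.86 W, P_del = (1 − |Γ|²)·P_inc = 173 W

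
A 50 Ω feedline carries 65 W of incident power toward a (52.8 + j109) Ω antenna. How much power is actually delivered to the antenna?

P_delivered ≈ 30.6 W

|Γ| = |(2.8 + j109)/(102.8 + j109)| = 0.728
|Γ|² = 0.53
P_refl = |Γ|²·P_inc = 34.4 W, P_del = (1 − |Γ|²)·P_inc = 30.6 W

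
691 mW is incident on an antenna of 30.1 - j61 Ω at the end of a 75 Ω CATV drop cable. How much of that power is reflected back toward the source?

P_reflected ≈ 268 mW

|Γ| = |(-44.9 − j61)/(105.1 − j61)| = 0.623
|Γ|² = 0.389
P_refl = |Γ|²·P_inc = 268 mW, P_del = (1 − |Γ|²)·P_inc = 423 mW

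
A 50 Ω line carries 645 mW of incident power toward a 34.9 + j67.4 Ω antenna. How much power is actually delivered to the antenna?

|Γ| = |(-15.1 + j67.4)/(84.9 + j67.4)| = 0.637
|Γ|² = 0.406
P_refl = |Γ|²·P_inc = 262 mW, P_del = (1 − |Γ|²)·P_inc = 383 mW

P_delivered ≈ 383 mW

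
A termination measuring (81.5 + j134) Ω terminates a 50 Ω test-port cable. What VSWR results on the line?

Γ = (Z_L − Z_0)/(Z_L + Z_0) = (31.5 + j134)/(131.5 + j134)
|Γ| = 138/188 = 0.733
VSWR = (1 + |Γ|)/(1 − |Γ|) = 1.73/0.267

VSWR ≈ 6.5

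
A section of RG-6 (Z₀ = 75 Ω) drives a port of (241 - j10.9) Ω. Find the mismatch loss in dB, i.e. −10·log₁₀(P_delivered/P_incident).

Γ = (166 − j10.9)/(316 − j10.9), |Γ| = 0.526
|Γ|² = 0.277, so P_del/P_inc = 1 − |Γ|² = 0.723
ML = −10·log₁₀(1 − |Γ|²)

mismatch loss ≈ 1.41 dB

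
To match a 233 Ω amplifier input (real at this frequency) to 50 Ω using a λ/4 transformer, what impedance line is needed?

Z_qwt ≈ 108 Ω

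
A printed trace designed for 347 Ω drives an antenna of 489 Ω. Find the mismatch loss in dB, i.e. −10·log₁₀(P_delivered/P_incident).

mismatch loss ≈ 0.127 dB

Γ = (489 − 347)/(489 + 347) = 0.17
|Γ|² = 0.0289, so P_del/P_inc = 1 − |Γ|² = 0.971
ML = −10·log₁₀(1 − |Γ|²)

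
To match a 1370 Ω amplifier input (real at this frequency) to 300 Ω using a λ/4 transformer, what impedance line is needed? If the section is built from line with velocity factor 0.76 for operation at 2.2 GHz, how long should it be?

Z_qwt = √(Z_0·R_L) = √(300 × 1370) = √411000
λ = 0.76·c/f = 0.104 m, so l = λ/4 = 0.0259 m

Z_qwt ≈ 641 Ω; length ≈ 2.59 cm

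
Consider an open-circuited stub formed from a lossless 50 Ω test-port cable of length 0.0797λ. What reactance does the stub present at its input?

βl = 2π × 0.0797 = 28.7°
tan(βl) = 0.547
For an open-circuited stub, Z_in = −jZ_0·cot(βl) = −jZ_0/tan(βl)

X_in ≈ -91.4 Ω (capacitive)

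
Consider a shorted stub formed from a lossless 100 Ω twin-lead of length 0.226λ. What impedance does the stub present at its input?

βl = 2π × 0.226 = 81.4°
tan(βl) = 6.58
For a shorted stub, Z_in = jZ_0·tan(βl)

Z_in ≈ +j658 Ω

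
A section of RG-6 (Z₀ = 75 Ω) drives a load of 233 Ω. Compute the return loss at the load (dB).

Γ = (233 − 75)/(233 + 75) = 0.513
RL = −20·log₁₀|Γ| = −20·log₁₀(0.513)

RL ≈ 5.8 dB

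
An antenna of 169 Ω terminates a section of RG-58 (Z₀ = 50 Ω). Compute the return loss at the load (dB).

RL ≈ 5.3 dB

Γ = (169 − 50)/(169 + 50) = 0.543
RL = −20·log₁₀|Γ| = −20·log₁₀(0.543)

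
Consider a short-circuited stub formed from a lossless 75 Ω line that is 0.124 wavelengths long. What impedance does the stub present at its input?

Z_in ≈ +j74.1 Ω

βl = 2π × 0.124 = 44.6°
tan(βl) = 0.988
For a short-circuited stub, Z_in = jZ_0·tan(βl)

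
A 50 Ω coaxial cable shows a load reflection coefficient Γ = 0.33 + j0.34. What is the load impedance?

Z_L = Z_0·(1 + Γ)/(1 − Γ) = 50·(1.33 + j0.34)/(0.67 − j0.34)

Z_L ≈ 68.7 + j60.2 Ω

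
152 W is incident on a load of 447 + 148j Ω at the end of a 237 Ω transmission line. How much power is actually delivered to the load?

|Γ| = |(210 + j148)/(684 + j148)| = 0.367
|Γ|² = 0.135
P_refl = |Γ|²·P_inc = 20.5 W, P_del = (1 − |Γ|²)·P_inc = 132 W

P_delivered ≈ 132 W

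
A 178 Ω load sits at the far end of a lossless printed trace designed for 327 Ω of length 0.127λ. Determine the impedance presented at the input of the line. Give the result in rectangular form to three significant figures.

βl = 2π × 0.127 = 45.7°
tan(βl) = tan(45.7°) = 1.03
Z_in = Z_0·(Z_L + jZ_0·tanβl)/(Z_0 + jZ_L·tanβl)
     = 327·(178 + j335)/(327 + j183)

Z_in ≈ 278 + j180 Ω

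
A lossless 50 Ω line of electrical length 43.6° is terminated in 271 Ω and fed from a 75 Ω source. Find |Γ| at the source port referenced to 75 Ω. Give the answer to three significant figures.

|Γ| ≈ 0.706

tan(βl) = 0.952
Z_in = Z_0·(Z_L + jZ_0·tanβl)/(Z_0 + jZ_L·tanβl) = 18.7 − j48.9 Ω
Γ_s = (Z_in − Z_s)/(Z_in + Z_s) = (-56.3 − j48.9)/(93.7 − j48.9), |Γ_s| = 0.706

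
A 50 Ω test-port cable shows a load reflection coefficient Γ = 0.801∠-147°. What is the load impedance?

Z_L = Z_0·(1 + Γ)/(1 − Γ) = 50·(0.328 − j0.436)/(1.67 + j0.436)

Z_L ≈ 6 − j14.6 Ω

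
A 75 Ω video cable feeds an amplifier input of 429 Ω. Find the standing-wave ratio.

For a purely resistive load, VSWR = R_L/Z_0 or Z_0/R_L (whichever > 1) = 429/75

VSWR ≈ 5.72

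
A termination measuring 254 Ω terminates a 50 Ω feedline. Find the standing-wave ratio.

VSWR ≈ 5.08

For a purely resistive load, VSWR = R_L/Z_0 or Z_0/R_L (whichever > 1) = 254/50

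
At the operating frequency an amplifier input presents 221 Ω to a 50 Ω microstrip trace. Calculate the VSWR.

VSWR ≈ 4.42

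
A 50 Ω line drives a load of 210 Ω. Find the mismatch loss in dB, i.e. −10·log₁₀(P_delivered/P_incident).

Γ = (210 − 50)/(210 + 50) = 0.615
|Γ|² = 0.379, so P_del/P_inc = 1 − |Γ|² = 0.621
ML = −10·log₁₀(1 − |Γ|²)

mismatch loss ≈ 2.07 dB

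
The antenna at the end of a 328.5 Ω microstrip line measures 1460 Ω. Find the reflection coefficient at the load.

Γ = 0.633

Γ = (Z_L − Z_0)/(Z_L + Z_0) = (1460 − 328.5)/(1460 + 328.5) = 1132/1788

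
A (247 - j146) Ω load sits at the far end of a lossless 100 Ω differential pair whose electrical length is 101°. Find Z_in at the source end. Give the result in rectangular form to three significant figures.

tan(βl) = tan(101°) = -5.14
Z_in = Z_0·(Z_L + jZ_0·tanβl)/(Z_0 + jZ_L·tanβl)
     = 100·(247 − j660)/(-651 − j1270)

Z_in ≈ 33.3 + j36.5 Ω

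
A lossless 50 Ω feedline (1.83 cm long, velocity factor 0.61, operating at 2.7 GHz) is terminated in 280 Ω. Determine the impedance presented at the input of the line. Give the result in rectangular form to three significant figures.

Z_in ≈ 9.07 + j6.11 Ω

λ = v/f = 0.61·c / 2.7 GHz = 0.0678 m
βl = 2π·l/λ = 2π × 0.27 = 97.2°
tan(βl) = tan(97.2°) = -7.92
Z_in = Z_0·(Z_L + jZ_0·tanβl)/(Z_0 + jZ_L·tanβl)
     = 50·(280 − j396)/(50 − j2220)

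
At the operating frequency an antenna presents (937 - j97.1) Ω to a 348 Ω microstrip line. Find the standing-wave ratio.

Γ = (Z_L − Z_0)/(Z_L + Z_0) = (589 − j97.1)/(1285 − j97.1)
|Γ| = 597/1290 = 0.463
VSWR = (1 + |Γ|)/(1 − |Γ|) = 1.46/0.537

VSWR ≈ 2.73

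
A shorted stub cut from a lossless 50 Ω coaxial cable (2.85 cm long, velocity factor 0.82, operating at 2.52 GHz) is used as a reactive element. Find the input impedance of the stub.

λ = v/f = 0.82·c / 2.52 GHz = 0.0976 m
βl = 2π·l/λ = 2π × 0.292 = 105°
tan(βl) = -3.71
For a shorted stub, Z_in = jZ_0·tan(βl)

Z_in ≈ −j185 Ω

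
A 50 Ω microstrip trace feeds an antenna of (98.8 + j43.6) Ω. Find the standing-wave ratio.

VSWR ≈ 2.46

Γ = (Z_L − Z_0)/(Z_L + Z_0) = (48.8 + j43.6)/(148.8 + j43.6)
|Γ| = 65.4/155 = 0.422
VSWR = (1 + |Γ|)/(1 − |Γ|) = 1.42/0.578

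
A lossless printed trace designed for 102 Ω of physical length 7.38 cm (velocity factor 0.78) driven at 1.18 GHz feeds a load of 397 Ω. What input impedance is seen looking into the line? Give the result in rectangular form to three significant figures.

λ = v/f = 0.78·c / 1.18 GHz = 0.198 m
βl = 2π·l/λ = 2π × 0.372 = 134°
tan(βl) = tan(134°) = -1.04
Z_in = Z_0·(Z_L + jZ_0·tanβl)/(Z_0 + jZ_L·tanβl)
     = 102·(397 − j106)/(102 − j411)

Z_in ≈ 47.7 + j86.6 Ω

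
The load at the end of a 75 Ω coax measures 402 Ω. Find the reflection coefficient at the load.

Γ = 0.686

Γ = (Z_L − Z_0)/(Z_L + Z_0) = (402 − 75)/(402 + 75) = 327/477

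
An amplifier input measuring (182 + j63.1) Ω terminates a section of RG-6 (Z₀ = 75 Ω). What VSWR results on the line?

VSWR ≈ 2.77

Γ = (Z_L − Z_0)/(Z_L + Z_0) = (107 + j63.1)/(257 + j63.1)
|Γ| = 124/265 = 0.469
VSWR = (1 + |Γ|)/(1 − |Γ|) = 1.47/0.531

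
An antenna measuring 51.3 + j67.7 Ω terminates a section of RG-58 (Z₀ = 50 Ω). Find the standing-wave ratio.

Γ = (Z_L − Z_0)/(Z_L + Z_0) = (1.3 + j67.7)/(101.3 + j67.7)
|Γ| = 67.7/122 = 0.556
VSWR = (1 + |Γ|)/(1 − |Γ|) = 1.56/0.444

VSWR ≈ 3.5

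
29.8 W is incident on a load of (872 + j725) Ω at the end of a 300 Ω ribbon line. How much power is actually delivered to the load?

P_delivered ≈ 16.4 W

|Γ| = |(572 + j725)/(1172 + j725)| = 0.67
|Γ|² = 0.449
P_refl = |Γ|²·P_inc = 13.4 W, P_del = (1 − |Γ|²)·P_inc = 16.4 W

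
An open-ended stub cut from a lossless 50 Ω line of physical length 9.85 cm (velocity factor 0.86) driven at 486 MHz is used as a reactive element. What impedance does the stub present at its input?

Z_in ≈ −j21.4 Ω

λ = v/f = 0.86·c / 486 MHz = 0.531 m
βl = 2π·l/λ = 2π × 0.186 = 66.8°
tan(βl) = 2.33
For an open-ended stub, Z_in = −jZ_0·cot(βl) = −jZ_0/tan(βl)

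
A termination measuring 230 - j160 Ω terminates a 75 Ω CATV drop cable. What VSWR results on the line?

Γ = (Z_L − Z_0)/(Z_L + Z_0) = (155 − j160)/(305 − j160)
|Γ| = 223/344 = 0.647
VSWR = (1 + |Γ|)/(1 − |Γ|) = 1.65/0.353

VSWR ≈ 4.66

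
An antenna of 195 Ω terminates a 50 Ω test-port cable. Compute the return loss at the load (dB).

Γ = (195 − 50)/(195 + 50) = 0.592
RL = −20·log₁₀|Γ| = −20·log₁₀(0.592)

RL ≈ 4.56 dB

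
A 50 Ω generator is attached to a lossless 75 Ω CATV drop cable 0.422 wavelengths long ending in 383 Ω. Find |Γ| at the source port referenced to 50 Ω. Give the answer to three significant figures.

|Γ| ≈ 0.741

βl = 2π × 0.422 = 152°
tan(βl) = -0.534
Z_in = Z_0·(Z_L + jZ_0·tanβl)/(Z_0 + jZ_L·tanβl) = 58.4 + j119 Ω
Γ_s = (Z_in − Z_s)/(Z_in + Z_s) = (8.42 + j119)/(108 + j119), |Γ_s| = 0.741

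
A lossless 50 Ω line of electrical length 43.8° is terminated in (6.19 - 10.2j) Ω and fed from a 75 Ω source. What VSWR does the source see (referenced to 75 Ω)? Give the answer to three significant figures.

VSWR ≈ 10.7

tan(βl) = 0.959
Z_in = Z_0·(Z_L + jZ_0·tanβl)/(Z_0 + jZ_L·tanβl) = 8.23 + j30.8 Ω
Γ_s = (Z_in − Z_s)/(Z_in + Z_s) = (-66.8 + j30.8)/(83.2 + j30.8), |Γ_s| = 0.828
VSWR = (1 + |Γ_s|)/(1 − |Γ_s|)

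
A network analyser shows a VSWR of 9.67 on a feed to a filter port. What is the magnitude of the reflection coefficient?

|Γ| = (S − 1)/(S + 1) = (9.67 − 1)/(9.67 + 1) = 8.67/10.7

|Γ| ≈ 0.813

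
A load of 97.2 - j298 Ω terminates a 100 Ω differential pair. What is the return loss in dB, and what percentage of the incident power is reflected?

Γ = (-2.8 − j298)/(197.2 − j298), |Γ| = 0.834
RL = −20·log₁₀(0.834) = 1.58 dB
P_refl/P_inc = |Γ|² = 0.696

RL ≈ 1.58 dB; 69.6% of incident power reflected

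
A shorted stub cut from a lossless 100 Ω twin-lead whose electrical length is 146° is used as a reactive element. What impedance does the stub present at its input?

Z_in ≈ −j67.5 Ω

tan(βl) = -0.675
For a shorted stub, Z_in = jZ_0·tan(βl)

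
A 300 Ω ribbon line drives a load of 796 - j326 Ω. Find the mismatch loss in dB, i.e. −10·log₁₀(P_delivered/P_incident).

mismatch loss ≈ 1.36 dB

Γ = (496 − j326)/(1096 − j326), |Γ| = 0.519
|Γ|² = 0.269, so P_del/P_inc = 1 − |Γ|² = 0.731
ML = −10·log₁₀(1 − |Γ|²)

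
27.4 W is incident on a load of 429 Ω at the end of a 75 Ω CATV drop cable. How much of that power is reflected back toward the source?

P_reflected ≈ 13.5 W

Γ = (429 − 75)/(429 + 75) = 0.702
|Γ|² = 0.493
P_refl = |Γ|²·P_inc = 13.5 W, P_del = (1 − |Γ|²)·P_inc = 13.9 W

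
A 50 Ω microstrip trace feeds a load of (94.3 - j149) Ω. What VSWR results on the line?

VSWR ≈ 6.98

Γ = (Z_L − Z_0)/(Z_L + Z_0) = (44.3 − j149)/(144.3 − j149)
|Γ| = 155/207 = 0.749
VSWR = (1 + |Γ|)/(1 − |Γ|) = 1.75/0.251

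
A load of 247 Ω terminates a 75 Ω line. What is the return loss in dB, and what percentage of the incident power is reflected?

RL ≈ 5.45 dB; 28.5% of incident power reflected

Γ = (247 − 75)/(247 + 75) = 0.534
RL = −20·log₁₀(0.534) = 5.45 dB
P_refl/P_inc = |Γ|² = 0.285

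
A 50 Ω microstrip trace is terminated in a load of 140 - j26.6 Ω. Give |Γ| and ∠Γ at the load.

Γ ≈ 0.489 ∠ -8.5°

Γ = (Z_L − Z_0)/(Z_L + Z_0) = (90 − j26.6)/(190 − j26.6)
|Γ| = 93.8/192 = 0.489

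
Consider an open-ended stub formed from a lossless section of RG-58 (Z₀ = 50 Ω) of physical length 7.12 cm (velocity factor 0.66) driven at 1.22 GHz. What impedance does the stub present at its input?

λ = v/f = 0.66·c / 1.22 GHz = 0.162 m
βl = 2π·l/λ = 2π × 0.439 = 158°
tan(βl) = -0.405
For an open-ended stub, Z_in = −jZ_0·cot(βl) = −jZ_0/tan(βl)

Z_in ≈ +j123 Ω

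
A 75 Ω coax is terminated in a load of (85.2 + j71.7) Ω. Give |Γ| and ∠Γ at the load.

Γ ≈ 0.413 ∠ 57.8°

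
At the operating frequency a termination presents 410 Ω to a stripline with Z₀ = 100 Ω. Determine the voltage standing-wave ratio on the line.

Γ = (410 − 100)/(410 + 100) = 0.608
VSWR = (1 + 0.608)/(1 − 0.608)

VSWR ≈ 4.1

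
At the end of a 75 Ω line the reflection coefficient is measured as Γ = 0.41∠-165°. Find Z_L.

Z_L ≈ 31.8 − j8.12 Ω

Z_L = Z_0·(1 + Γ)/(1 − Γ) = 75·(0.604 − j0.106)/(1.4 + j0.106)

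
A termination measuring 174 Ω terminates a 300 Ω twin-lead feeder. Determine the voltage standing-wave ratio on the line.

VSWR ≈ 1.72

Γ = (174 − 300)/(174 + 300) = -0.266
VSWR = (1 + 0.266)/(1 − 0.266)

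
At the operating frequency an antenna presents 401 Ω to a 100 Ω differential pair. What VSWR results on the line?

VSWR ≈ 4.01

Γ = (401 − 100)/(401 + 100) = 0.601
VSWR = (1 + 0.601)/(1 − 0.601)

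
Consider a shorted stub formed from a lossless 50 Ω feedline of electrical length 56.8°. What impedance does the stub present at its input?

tan(βl) = 1.53
For a shorted stub, Z_in = jZ_0·tan(βl)

Z_in ≈ +j76.4 Ω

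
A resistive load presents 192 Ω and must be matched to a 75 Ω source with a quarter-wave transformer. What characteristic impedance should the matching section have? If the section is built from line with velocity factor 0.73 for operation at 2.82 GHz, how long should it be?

Z_qwt ≈ 120 Ω; length ≈ 1.94 cm

Z_qwt = √(Z_0·R_L) = √(75 × 192) = √14400
λ = 0.73·c/f = 0.0777 m, so l = λ/4 = 0.0194 m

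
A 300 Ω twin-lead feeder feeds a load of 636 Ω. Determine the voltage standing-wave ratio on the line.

VSWR ≈ 2.12

Γ = (636 − 300)/(636 + 300) = 0.359
VSWR = (1 + 0.359)/(1 − 0.359)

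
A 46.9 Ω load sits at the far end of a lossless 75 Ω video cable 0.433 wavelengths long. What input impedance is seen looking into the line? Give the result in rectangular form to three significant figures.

Z_in ≈ 52.2 − j19 Ω

βl = 2π × 0.433 = 156°
tan(βl) = tan(156°) = -0.448
Z_in = Z_0·(Z_L + jZ_0·tanβl)/(Z_0 + jZ_L·tanβl)
     = 75·(46.9 − j33.6)/(75 − j21)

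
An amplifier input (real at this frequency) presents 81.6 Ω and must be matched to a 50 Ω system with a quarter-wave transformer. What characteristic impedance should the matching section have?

Z_qwt ≈ 63.9 Ω

Z_qwt = √(Z_0·R_L) = √(50 × 81.6) = √4080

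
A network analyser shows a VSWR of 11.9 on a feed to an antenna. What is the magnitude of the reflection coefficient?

|Γ| = (S − 1)/(S + 1) = (11.9 − 1)/(11.9 + 1) = 10.9/12.9

|Γ| ≈ 0.845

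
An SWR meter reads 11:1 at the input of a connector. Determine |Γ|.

|Γ| = (S − 1)/(S + 1) = (11 − 1)/(11 + 1) = 10/12

|Γ| ≈ 0.833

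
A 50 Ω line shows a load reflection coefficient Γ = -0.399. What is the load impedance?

Z_L ≈ 21.5 Ω

Z_L = Z_0·(1 + Γ)/(1 − Γ) = 50·(0.601)/(1.4)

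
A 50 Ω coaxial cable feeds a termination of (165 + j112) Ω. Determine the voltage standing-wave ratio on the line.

Γ = (Z_L − Z_0)/(Z_L + Z_0) = (115 + j112)/(215 + j112)
|Γ| = 161/242 = 0.662
VSWR = (1 + |Γ|)/(1 − |Γ|) = 1.66/0.338

VSWR ≈ 4.92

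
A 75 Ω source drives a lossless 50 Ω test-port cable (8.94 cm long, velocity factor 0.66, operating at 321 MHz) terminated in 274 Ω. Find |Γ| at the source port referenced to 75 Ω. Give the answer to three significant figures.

|Γ| ≈ 0.734

λ = v/f = 0.66·c / 321 MHz = 0.617 m
βl = 2π·l/λ = 2π × 0.145 = 52.2°
tan(βl) = 1.29
Z_in = Z_0·(Z_L + jZ_0·tanβl)/(Z_0 + jZ_L·tanβl) = 14.3 − j36.8 Ω
Γ_s = (Z_in − Z_s)/(Z_in + Z_s) = (-60.7 − j36.8)/(89.3 − j36.8), |Γ_s| = 0.734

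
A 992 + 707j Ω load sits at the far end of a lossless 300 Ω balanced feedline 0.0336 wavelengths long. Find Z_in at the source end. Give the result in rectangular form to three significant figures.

Z_in ≈ 1390 − j430 Ω

βl = 2π × 0.0336 = 12.1°
tan(βl) = tan(12.1°) = 0.214
Z_in = Z_0·(Z_L + jZ_0·tanβl)/(Z_0 + jZ_L·tanβl)
     = 300·(992 + j771)/(148 + j213)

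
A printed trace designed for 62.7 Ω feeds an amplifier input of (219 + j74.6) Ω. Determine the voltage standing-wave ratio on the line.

VSWR ≈ 3.93

Γ = (Z_L − Z_0)/(Z_L + Z_0) = (156.3 + j74.6)/(281.7 + j74.6)
|Γ| = 173/291 = 0.594
VSWR = (1 + |Γ|)/(1 − |Γ|) = 1.59/0.406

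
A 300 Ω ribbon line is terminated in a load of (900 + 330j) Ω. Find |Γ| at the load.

|Γ| ≈ 0.55

Γ = (Z_L − Z_0)/(Z_L + Z_0) = (600 + j330)/(1200 + j330)
|Γ| = 685/1240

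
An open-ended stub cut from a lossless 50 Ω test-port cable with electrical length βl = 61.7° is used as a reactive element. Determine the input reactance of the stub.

tan(βl) = 1.86
For an open-ended stub, Z_in = −jZ_0·cot(βl) = −jZ_0/tan(βl)

X_in ≈ -26.9 Ω (capacitive)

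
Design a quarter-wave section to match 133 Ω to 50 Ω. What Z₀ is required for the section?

Z_qwt ≈ 81.5 Ω

Z_qwt = √(Z_0·R_L) = √(50 × 133) = √6650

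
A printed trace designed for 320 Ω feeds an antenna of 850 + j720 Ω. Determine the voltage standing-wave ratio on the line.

VSWR ≈ 4.73

Γ = (Z_L − Z_0)/(Z_L + Z_0) = (530 + j720)/(1170 + j720)
|Γ| = 894/1370 = 0.651
VSWR = (1 + |Γ|)/(1 − |Γ|) = 1.65/0.349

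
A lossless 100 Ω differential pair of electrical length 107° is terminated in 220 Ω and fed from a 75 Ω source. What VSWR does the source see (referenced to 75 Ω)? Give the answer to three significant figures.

VSWR ≈ 1.78

tan(βl) = -3.27
Z_in = Z_0·(Z_L + jZ_0·tanβl)/(Z_0 + jZ_L·tanβl) = 48.8 + j23.8 Ω
Γ_s = (Z_in − Z_s)/(Z_in + Z_s) = (-26.2 + j23.8)/(124 + j23.8), |Γ_s| = 0.281
VSWR = (1 + |Γ_s|)/(1 − |Γ_s|)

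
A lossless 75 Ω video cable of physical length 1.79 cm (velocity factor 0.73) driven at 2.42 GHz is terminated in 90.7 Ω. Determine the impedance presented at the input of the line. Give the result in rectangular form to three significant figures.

λ = v/f = 0.73·c / 2.42 GHz = 0.0905 m
βl = 2π·l/λ = 2π × 0.198 = 71.2°
tan(βl) = tan(71.2°) = 2.94
Z_in = Z_0·(Z_L + jZ_0·tanβl)/(Z_0 + jZ_L·tanβl)
     = 75·(90.7 + j220)/(75 + j267)

Z_in ≈ 64.1 − j7.48 Ω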